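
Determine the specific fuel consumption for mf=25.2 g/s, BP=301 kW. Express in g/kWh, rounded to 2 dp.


SFC = (mf / BP) * 3600
Rate = 25.2 / 301 = 0.083721 g/(s*kW)
SFC = 0.083721 * 3600 = 301.40 g/kWh


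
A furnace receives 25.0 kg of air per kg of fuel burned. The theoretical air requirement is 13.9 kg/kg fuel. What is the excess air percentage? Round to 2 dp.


Excess air = actual - stoichiometric = 25.0 - 13.9 = 11.10 kg/kg fuel
Excess air % = (excess / stoich) * 100 = (11.10 / 13.9) * 100 = 79.86%


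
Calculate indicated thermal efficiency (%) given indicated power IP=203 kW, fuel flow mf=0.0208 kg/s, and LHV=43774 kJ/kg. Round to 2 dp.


eta_ith = (IP / (mf * LHV)) * 100
Denominator = 0.0208 * 43774 = 910.4992 kW
eta_ith = (203 / 910.4992) * 100 = 22.30%


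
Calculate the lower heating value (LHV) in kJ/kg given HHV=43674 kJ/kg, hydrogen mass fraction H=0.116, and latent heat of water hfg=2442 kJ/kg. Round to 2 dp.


LHV = HHV - hfg * 9 * H
Water correction = 2442 * 9 * 0.116 = 2549.448 kJ/kg
LHV = 43674 - 2549.448 = 41124.55 kJ/kg


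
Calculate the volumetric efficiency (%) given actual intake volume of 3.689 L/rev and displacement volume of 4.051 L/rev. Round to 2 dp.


eta_v = (V_actual / V_disp) * 100
Ratio = 3.689 / 4.051 = 0.9106
eta_v = 0.9106 * 100 = 91.06%


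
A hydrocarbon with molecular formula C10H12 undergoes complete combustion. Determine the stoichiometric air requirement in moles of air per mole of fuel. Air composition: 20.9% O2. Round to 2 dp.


Balanced combustion: C10H12 + 13 O2 -> 10 CO2 + 6 H2O
O2 needed = C + H/4 = 10 + 12/4 = 13.00 moles
Air moles = O2 / 0.209 = 13.00 / 0.209 = 62.20 moles air


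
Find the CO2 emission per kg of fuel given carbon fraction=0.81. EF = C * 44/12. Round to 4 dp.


EF = C_frac * (M_CO2 / M_C)
EF = 0.81 * (44/12)
EF = 0.81 * 3.666667 = 2.9700 kg_CO2/kg_fuel


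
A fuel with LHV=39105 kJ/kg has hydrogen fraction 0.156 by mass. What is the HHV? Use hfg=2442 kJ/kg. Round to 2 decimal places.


HHV = LHV + hfg * 9 * H
Water addition = 2442 * 9 * 0.156 = 3428.568 kJ/kg
HHV = 39105 + 3428.568 = 42533.57 kJ/kg


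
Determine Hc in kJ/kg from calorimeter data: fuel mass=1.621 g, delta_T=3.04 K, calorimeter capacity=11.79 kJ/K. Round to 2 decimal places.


Hc = C_cal * delta_T / m_fuel
Q_released = 11.79 * 3.04 = 35.8416 kJ
m_fuel = 1.621 g = 1.621/1000 kg = 0.001621 kg
Hc = 35.8416 / 0.001621 = 22110.80 kJ/kg


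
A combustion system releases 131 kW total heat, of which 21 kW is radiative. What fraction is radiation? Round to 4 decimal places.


f_rad = Q_rad / Q_total
f_rad = 21 / 131 = 0.1603


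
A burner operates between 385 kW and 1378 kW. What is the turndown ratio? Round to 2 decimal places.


TDR = Q_max / Q_min
TDR = 1378 / 385 = 3.58


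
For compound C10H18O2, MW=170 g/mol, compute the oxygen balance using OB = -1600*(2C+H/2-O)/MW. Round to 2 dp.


OB = -1600 * (2C + H/2 - O) / MW
Inner = 2*10 + 18/2 - 2 = 27.00
OB = -1600 * 27.00 / 170 = -254.12%


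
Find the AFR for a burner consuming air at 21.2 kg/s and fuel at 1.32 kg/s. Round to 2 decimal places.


AFR = m_air / m_fuel
AFR = 21.2 / 1.32 = 16.06


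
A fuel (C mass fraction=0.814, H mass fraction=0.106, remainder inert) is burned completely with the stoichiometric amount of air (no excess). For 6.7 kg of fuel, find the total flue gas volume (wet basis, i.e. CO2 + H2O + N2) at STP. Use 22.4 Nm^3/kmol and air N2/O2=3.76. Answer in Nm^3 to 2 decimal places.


Per kg fuel: CO2 = (C/12 kmol)*22.4 = (0.814/12)*22.4 = 1.51947 Nm^3
Per kg fuel: H2O = (H/2 kmol)*22.4 = (0.106/2)*22.4 = 1.18720 Nm^3
O2 needed per kg fuel = C/12 + H/4 = 0.814/12 + 0.106/4 = 0.09433333 kmol
Per kg fuel: N2 = O2*3.76*22.4 = 0.09433333*3.76*22.4 = 7.94513 Nm^3
Total per kg = 1.51947 + 1.18720 + 7.94513 = 10.65180 Nm^3
Total = 10.65180 * 6.7 = 71.37 Nm^3


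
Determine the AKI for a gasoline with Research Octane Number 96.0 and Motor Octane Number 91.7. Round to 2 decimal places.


AKI = (RON + MON) / 2
AKI = (96.0 + 91.7) / 2
AKI = 187.7 / 2 = 93.85


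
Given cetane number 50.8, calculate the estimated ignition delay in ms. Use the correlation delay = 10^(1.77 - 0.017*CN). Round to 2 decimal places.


delay = 10^(1.77 - 0.017*CN)
Exponent = 1.77 - 0.017*50.8 = 0.9064
delay = 10^0.9064 = 8.06 ms


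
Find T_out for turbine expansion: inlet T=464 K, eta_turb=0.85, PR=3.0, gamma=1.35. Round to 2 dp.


T_out = T_in * (1 - eta * (1 - PR^(-(gamma-1)/gamma)))
Exponent = -(1.35-1)/1.35 = -0.25925926
PR^exp = 3.0^(-0.25925926) = 0.75214556
Factor = 1 - 0.85*(1 - 0.75214556) = 0.78932373
T_out = 464 * 0.78932373 = 366.25 K


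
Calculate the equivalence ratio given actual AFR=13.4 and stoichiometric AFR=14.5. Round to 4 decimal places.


phi = AFR_stoich / AFR_actual
phi = 14.5 / 13.4 = 1.0821


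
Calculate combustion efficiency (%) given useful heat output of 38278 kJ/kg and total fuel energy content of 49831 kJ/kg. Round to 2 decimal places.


Efficiency = (Q_useful / Q_fuel) * 100
Efficiency = (38278 / 49831) * 100
Efficiency = 0.7682 * 100 = 76.82%


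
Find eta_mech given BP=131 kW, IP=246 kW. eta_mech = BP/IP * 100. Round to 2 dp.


eta_mech = (BP / IP) * 100
Ratio = 131 / 246 = 0.5325
eta_mech = 0.5325 * 100 = 53.25%


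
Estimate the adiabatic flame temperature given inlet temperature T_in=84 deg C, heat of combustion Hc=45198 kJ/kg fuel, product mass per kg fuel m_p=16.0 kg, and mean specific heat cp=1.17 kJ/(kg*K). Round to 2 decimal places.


T_ad = T_in + Hc / (m_p * cp)
Denominator = 16.0 * 1.17 = 18.7200
Temperature rise = 45198 / 18.7200 = 2414.42 K
T_ad = 84 + 2414.42 = 2498.42 deg C


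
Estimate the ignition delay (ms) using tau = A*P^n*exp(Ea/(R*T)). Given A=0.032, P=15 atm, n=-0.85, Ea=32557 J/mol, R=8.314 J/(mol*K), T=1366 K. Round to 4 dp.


tau = A * P^n * exp(Ea/(R*T))
P^n = 15^(-0.85) = 0.10007427
Ea/(R*T) = 32557/(8.314*1366) = 2.866709
exp(Ea/(R*T)) = 17.579076
tau = 0.032 * 0.10007427 * 17.579076 = 0.0563 ms


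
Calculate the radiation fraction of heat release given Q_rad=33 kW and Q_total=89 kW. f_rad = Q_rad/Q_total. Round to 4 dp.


f_rad = Q_rad / Q_total
f_rad = 33 / 89 = 0.3708


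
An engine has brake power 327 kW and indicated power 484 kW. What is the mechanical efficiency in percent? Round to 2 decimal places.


eta_mech = (BP / IP) * 100
Ratio = 327 / 484 = 0.6756
eta_mech = 0.6756 * 100 = 67.56%


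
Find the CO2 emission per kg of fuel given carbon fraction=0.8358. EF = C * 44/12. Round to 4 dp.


EF = C_frac * (M_CO2 / M_C)
EF = 0.8358 * (44/12)
EF = 0.8358 * 3.666667 = 3.0646 kg_CO2/kg_fuel


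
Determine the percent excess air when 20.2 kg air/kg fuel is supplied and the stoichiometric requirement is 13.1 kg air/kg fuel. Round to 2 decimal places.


Excess air = actual - stoichiometric = 20.2 - 13.1 = 7.10 kg/kg fuel
Excess air % = (excess / stoich) * 100 = (7.10 / 13.1) * 100 = 54.20%


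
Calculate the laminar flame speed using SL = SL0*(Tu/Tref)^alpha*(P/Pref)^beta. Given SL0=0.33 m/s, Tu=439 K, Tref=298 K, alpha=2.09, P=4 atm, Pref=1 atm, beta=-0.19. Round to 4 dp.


SL = SL0 * (Tu/Tref)^alpha * (P/Pref)^beta
T ratio = 439/298 = 1.47315436
(T ratio)^alpha = 1.47315436^2.09 = 2.247185
(P/Pref)^beta = 4^(-0.19) = 0.768438
SL = 0.33 * 2.247185 * 0.768438 = 0.5699 m/s


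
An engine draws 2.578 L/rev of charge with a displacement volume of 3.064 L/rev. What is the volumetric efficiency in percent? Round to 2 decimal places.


eta_v = (V_actual / V_disp) * 100
Ratio = 2.578 / 3.064 = 0.8414
eta_v = 0.8414 * 100 = 84.14%


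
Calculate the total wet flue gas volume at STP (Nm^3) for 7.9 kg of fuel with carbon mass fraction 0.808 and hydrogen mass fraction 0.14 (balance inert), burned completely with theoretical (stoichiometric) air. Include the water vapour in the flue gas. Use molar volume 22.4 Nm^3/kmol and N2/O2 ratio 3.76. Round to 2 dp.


Per kg fuel: CO2 = (C/12 kmol)*22.4 = (0.808/12)*22.4 = 1.50827 Nm^3
Per kg fuel: H2O = (H/2 kmol)*22.4 = (0.14/2)*22.4 = 1.56800 Nm^3
O2 needed per kg fuel = C/12 + H/4 = 0.808/12 + 0.14/4 = 0.10233333 kmol
Per kg fuel: N2 = O2*3.76*22.4 = 0.10233333*3.76*22.4 = 8.61892 Nm^3
Total per kg = 1.50827 + 1.56800 + 8.61892 = 11.69519 Nm^3
Total = 11.69519 * 7.9 = 92.39 Nm^3


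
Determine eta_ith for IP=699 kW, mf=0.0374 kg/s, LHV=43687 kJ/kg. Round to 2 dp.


eta_ith = (IP / (mf * LHV)) * 100
Denominator = 0.0374 * 43687 = 1633.8938 kW
eta_ith = (699 / 1633.8938) * 100 = 42.78%


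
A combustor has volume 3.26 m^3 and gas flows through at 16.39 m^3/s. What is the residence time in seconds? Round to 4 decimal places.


tau = V / Q_flow
tau = 3.26 / 16.39 = 0.1989 s


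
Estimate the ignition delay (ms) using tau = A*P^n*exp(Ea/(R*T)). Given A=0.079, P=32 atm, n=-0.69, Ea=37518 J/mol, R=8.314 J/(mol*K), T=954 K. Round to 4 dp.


tau = A * P^n * exp(Ea/(R*T))
P^n = 32^(-0.69) = 0.09150536
Ea/(R*T) = 37518/(8.314*954) = 4.730219
exp(Ea/(R*T)) = 113.320421
tau = 0.079 * 0.09150536 * 113.320421 = 0.8192 ms


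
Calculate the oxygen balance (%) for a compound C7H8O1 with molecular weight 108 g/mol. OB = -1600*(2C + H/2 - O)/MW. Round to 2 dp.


OB = -1600 * (2C + H/2 - O) / MW
Inner = 2*7 + 8/2 - 1 = 17.00
OB = -1600 * 17.00 / 108 = -251.85%


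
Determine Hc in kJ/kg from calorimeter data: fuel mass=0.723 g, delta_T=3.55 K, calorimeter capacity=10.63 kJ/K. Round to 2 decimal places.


Hc = C_cal * delta_T / m_fuel
Q_released = 10.63 * 3.55 = 37.7365 kJ
m_fuel = 0.723 g = 0.723/1000 kg = 0.000723 kg
Hc = 37.7365 / 0.000723 = 52194.33 kJ/kg


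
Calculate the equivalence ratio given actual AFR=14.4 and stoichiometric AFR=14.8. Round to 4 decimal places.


phi = AFR_stoich / AFR_actual
phi = 14.8 / 14.4 = 1.0278


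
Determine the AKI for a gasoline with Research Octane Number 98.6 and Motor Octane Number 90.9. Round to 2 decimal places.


AKI = (RON + MON) / 2
AKI = (98.6 + 90.9) / 2
AKI = 189.5 / 2 = 94.75


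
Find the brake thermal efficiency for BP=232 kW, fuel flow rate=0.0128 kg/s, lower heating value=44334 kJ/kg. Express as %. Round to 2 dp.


eta_BTE = (BP / (mf * LHV)) * 100
Denominator = 0.0128 * 44334 = 567.4752 kW
eta_BTE = (232 / 567.4752) * 100 = 40.88%


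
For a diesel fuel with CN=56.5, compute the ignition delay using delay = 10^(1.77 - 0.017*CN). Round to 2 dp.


delay = 10^(1.77 - 0.017*CN)
Exponent = 1.77 - 0.017*56.5 = 0.8095
delay = 10^0.8095 = 6.45 ms


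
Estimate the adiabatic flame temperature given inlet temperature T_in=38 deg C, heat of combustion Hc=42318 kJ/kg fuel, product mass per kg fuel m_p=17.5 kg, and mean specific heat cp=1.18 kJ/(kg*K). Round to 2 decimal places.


T_ad = T_in + Hc / (m_p * cp)
Denominator = 17.5 * 1.18 = 20.6500
Temperature rise = 42318 / 20.6500 = 2049.30 K
T_ad = 38 + 2049.30 = 2087.30 deg C


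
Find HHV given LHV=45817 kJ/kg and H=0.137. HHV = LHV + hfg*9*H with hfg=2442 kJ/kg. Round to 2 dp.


HHV = LHV + hfg * 9 * H
Water addition = 2442 * 9 * 0.137 = 3010.986 kJ/kg
HHV = 45817 + 3010.986 = 48827.99 kJ/kg


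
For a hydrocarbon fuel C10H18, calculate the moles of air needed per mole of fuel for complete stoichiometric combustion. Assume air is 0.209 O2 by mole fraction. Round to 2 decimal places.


Balanced combustion: C10H18 + 14.5 O2 -> 10 CO2 + 9 H2O
O2 needed = C + H/4 = 10 + 18/4 = 14.50 moles
Air moles = O2 / 0.209 = 14.50 / 0.209 = 69.38 moles air


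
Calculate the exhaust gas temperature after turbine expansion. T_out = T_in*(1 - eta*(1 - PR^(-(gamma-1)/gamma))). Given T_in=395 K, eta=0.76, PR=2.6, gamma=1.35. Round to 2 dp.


T_out = T_in * (1 - eta * (1 - PR^(-(gamma-1)/gamma)))
Exponent = -(1.35-1)/1.35 = -0.25925926
PR^exp = 2.6^(-0.25925926) = 0.78057442
Factor = 1 - 0.76*(1 - 0.78057442) = 0.83323656
T_out = 395 * 0.83323656 = 329.13 K


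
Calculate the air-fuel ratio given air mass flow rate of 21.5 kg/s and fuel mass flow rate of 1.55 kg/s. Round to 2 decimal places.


AFR = m_air / m_fuel
AFR = 21.5 / 1.55 = 13.87


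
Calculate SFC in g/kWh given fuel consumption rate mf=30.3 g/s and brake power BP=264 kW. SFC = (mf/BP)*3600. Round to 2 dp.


SFC = (mf / BP) * 3600
Rate = 30.3 / 264 = 0.114773 g/(s*kW)
SFC = 0.114773 * 3600 = 413.18 g/kWh


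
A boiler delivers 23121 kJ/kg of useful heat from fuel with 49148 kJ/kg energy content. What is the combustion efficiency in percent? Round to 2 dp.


Efficiency = (Q_useful / Q_fuel) * 100
Efficiency = (23121 / 49148) * 100
Efficiency = 0.4704 * 100 = 47.04%


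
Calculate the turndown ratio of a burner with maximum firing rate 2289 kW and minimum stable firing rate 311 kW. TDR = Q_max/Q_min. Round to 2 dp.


TDR = Q_max / Q_min
TDR = 2289 / 311 = 7.36


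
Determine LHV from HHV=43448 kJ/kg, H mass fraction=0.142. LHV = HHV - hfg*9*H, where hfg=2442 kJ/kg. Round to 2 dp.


LHV = HHV - hfg * 9 * H
Water correction = 2442 * 9 * 0.142 = 3120.876 kJ/kg
LHV = 43448 - 3120.876 = 40327.12 kJ/kg


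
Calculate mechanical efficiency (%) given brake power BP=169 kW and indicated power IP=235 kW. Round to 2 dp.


eta_mech = (BP / IP) * 100
Ratio = 169 / 235 = 0.7191
eta_mech = 0.7191 * 100 = 71.91%


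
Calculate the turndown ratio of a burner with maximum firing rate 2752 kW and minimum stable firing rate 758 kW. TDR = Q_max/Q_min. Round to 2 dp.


TDR = Q_max / Q_min
TDR = 2752 / 758 = 3.63


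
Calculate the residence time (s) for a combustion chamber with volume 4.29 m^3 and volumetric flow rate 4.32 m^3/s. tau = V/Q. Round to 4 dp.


tau = V / Q_flow
tau = 4.29 / 4.32 = 0.9931 s


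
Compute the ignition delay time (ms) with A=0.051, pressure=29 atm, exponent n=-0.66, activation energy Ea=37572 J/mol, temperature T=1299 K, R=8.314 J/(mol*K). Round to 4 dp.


tau = A * P^n * exp(Ea/(R*T))
P^n = 29^(-0.66) = 0.10834711
Ea/(R*T) = 37572/(8.314*1299) = 3.478926
exp(Ea/(R*T)) = 32.424866
tau = 0.051 * 0.10834711 * 32.424866 = 0.1792 ms


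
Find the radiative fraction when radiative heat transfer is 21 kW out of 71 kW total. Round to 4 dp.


f_rad = Q_rad / Q_total
f_rad = 21 / 71 = 0.2958


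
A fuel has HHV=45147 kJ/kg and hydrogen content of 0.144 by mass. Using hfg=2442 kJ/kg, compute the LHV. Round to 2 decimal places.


LHV = HHV - hfg * 9 * H
Water correction = 2442 * 9 * 0.144 = 3164.832 kJ/kg
LHV = 45147 - 3164.832 = 41982.17 kJ/kg


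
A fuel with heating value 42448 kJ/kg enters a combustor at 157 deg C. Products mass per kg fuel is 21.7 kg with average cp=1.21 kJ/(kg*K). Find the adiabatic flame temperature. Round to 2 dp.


T_ad = T_in + Hc / (m_p * cp)
Denominator = 21.7 * 1.21 = 26.2570
Temperature rise = 42448 / 26.2570 = 1616.64 K
T_ad = 157 + 1616.64 = 1773.64 deg C


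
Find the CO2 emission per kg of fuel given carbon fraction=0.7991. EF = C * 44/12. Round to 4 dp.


EF = C_frac * (M_CO2 / M_C)
EF = 0.7991 * (44/12)
EF = 0.7991 * 3.666667 = 2.9300 kg_CO2/kg_fuel


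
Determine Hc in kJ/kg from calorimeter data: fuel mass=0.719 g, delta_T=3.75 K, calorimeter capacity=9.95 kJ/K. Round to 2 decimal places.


Hc = C_cal * delta_T / m_fuel
Q_released = 9.95 * 3.75 = 37.3125 kJ
m_fuel = 0.719 g = 0.719/1000 kg = 0.000719 kg
Hc = 37.3125 / 0.000719 = 51894.99 kJ/kg


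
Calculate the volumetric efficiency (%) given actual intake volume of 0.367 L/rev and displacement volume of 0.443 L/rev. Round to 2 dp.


eta_v = (V_actual / V_disp) * 100
Ratio = 0.367 / 0.443 = 0.8284
eta_v = 0.8284 * 100 = 82.84%


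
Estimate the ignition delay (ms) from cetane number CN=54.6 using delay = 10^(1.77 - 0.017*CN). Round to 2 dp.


delay = 10^(1.77 - 0.017*CN)
Exponent = 1.77 - 0.017*54.6 = 0.8418
delay = 10^0.8418 = 6.95 ms


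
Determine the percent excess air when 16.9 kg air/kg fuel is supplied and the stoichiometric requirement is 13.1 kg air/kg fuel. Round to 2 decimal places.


Excess air = actual - stoichiometric = 16.9 - 13.1 = 3.80 kg/kg fuel
Excess air % = (excess / stoich) * 100 = (3.80 / 13.1) * 100 = 29.01%


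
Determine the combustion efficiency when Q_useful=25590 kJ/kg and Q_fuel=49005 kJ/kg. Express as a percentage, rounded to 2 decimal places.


Efficiency = (Q_useful / Q_fuel) * 100
Efficiency = (25590 / 49005) * 100
Efficiency = 0.5222 * 100 = 52.22%


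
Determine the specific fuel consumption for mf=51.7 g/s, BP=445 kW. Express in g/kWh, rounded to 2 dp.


SFC = (mf / BP) * 3600
Rate = 51.7 / 445 = 0.116180 g/(s*kW)
SFC = 0.116180 * 3600 = 418.25 g/kWh


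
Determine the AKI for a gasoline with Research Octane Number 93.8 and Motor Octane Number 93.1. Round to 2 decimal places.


AKI = (RON + MON) / 2
AKI = (93.8 + 93.1) / 2
AKI = 186.9 / 2 = 93.45


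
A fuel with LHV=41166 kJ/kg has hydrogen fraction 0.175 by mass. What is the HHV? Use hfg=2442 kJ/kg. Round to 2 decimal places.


HHV = LHV + hfg * 9 * H
Water addition = 2442 * 9 * 0.175 = 3846.150 kJ/kg
HHV = 41166 + 3846.150 = 45012.15 kJ/kg


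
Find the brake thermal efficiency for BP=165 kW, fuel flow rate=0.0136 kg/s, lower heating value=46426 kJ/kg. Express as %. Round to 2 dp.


eta_BTE = (BP / (mf * LHV)) * 100
Denominator = 0.0136 * 46426 = 631.3936 kW
eta_BTE = (165 / 631.3936) * 100 = 26.13%


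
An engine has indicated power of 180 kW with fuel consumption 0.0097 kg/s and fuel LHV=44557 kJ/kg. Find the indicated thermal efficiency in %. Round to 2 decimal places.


eta_ith = (IP / (mf * LHV)) * 100
Denominator = 0.0097 * 44557 = 432.2029 kW
eta_ith = (180 / 432.2029) * 100 = 41.65%


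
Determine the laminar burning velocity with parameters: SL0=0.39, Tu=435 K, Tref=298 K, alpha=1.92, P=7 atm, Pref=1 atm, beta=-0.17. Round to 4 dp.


SL = SL0 * (Tu/Tref)^alpha * (P/Pref)^beta
T ratio = 435/298 = 1.45973154
(T ratio)^alpha = 1.45973154^1.92 = 2.067303
(P/Pref)^beta = 7^(-0.17) = 0.718345
SL = 0.39 * 2.067303 * 0.718345 = 0.5792 m/s


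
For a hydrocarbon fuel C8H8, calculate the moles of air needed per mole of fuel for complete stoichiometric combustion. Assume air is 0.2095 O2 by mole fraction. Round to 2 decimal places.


Balanced combustion: C8H8 + 10 O2 -> 8 CO2 + 4 H2O
O2 needed = C + H/4 = 8 + 8/4 = 10.00 moles
Air moles = O2 / 0.2095 = 10.00 / 0.2095 = 47.73 moles air


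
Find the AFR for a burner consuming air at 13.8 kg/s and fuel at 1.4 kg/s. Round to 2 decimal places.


AFR = m_air / m_fuel
AFR = 13.8 / 1.4 = 9.86


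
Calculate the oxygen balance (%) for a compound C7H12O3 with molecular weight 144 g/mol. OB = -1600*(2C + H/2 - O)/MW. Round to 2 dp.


OB = -1600 * (2C + H/2 - O) / MW
Inner = 2*7 + 12/2 - 3 = 17.00
OB = -1600 * 17.00 / 144 = -188.89%


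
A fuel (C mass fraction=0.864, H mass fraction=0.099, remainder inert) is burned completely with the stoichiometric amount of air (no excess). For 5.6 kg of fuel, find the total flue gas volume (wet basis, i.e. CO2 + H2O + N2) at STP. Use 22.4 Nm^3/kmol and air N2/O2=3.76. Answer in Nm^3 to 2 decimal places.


Per kg fuel: CO2 = (C/12 kmol)*22.4 = (0.864/12)*22.4 = 1.61280 Nm^3
Per kg fuel: H2O = (H/2 kmol)*22.4 = (0.099/2)*22.4 = 1.10880 Nm^3
O2 needed per kg fuel = C/12 + H/4 = 0.864/12 + 0.099/4 = 0.09675000 kmol
Per kg fuel: N2 = O2*3.76*22.4 = 0.09675000*3.76*22.4 = 8.14867 Nm^3
Total per kg = 1.61280 + 1.10880 + 8.14867 = 10.87027 Nm^3
Total = 10.87027 * 5.6 = 60.87 Nm^3


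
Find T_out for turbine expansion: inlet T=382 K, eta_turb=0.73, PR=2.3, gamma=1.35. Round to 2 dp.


T_out = T_in * (1 - eta * (1 - PR^(-(gamma-1)/gamma)))
Exponent = -(1.35-1)/1.35 = -0.25925926
PR^exp = 2.3^(-0.25925926) = 0.80578413
Factor = 1 - 0.73*(1 - 0.80578413) = 0.85822241
T_out = 382 * 0.85822241 = 327.84 K


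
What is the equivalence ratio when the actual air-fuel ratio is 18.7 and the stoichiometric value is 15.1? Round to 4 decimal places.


phi = AFR_stoich / AFR_actual
phi = 15.1 / 18.7 = 0.8075


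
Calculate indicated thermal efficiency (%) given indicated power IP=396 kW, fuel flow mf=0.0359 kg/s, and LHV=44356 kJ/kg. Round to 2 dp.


eta_ith = (IP / (mf * LHV)) * 100
Denominator = 0.0359 * 44356 = 1592.3804 kW
eta_ith = (396 / 1592.3804) * 100 = 24.87%


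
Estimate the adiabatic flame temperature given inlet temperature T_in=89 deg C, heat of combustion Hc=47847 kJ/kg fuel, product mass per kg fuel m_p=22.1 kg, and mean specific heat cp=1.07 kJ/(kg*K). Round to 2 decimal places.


T_ad = T_in + Hc / (m_p * cp)
Denominator = 22.1 * 1.07 = 23.6470
Temperature rise = 47847 / 23.6470 = 2023.39 K
T_ad = 89 + 2023.39 = 2112.39 deg C


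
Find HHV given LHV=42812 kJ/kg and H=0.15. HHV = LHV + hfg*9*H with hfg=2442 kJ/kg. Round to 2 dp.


HHV = LHV + hfg * 9 * H
Water addition = 2442 * 9 * 0.15 = 3296.700 kJ/kg
HHV = 42812 + 3296.700 = 46108.70 kJ/kg


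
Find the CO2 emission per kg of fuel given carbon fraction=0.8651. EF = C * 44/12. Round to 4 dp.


EF = C_frac * (M_CO2 / M_C)
EF = 0.8651 * (44/12)
EF = 0.8651 * 3.666667 = 3.1720 kg_CO2/kg_fuel


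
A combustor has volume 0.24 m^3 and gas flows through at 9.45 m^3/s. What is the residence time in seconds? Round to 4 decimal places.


tau = V / Q_flow
tau = 0.24 / 9.45 = 0.0254 s


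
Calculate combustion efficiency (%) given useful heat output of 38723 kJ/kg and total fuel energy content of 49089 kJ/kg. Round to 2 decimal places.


Efficiency = (Q_useful / Q_fuel) * 100
Efficiency = (38723 / 49089) * 100
Efficiency = 0.7888 * 100 = 78.88%


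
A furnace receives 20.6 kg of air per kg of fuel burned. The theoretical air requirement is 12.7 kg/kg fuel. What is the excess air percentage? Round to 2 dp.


Excess air = actual - stoichiometric = 20.6 - 12.7 = 7.90 kg/kg fuel
Excess air % = (excess / stoich) * 100 = (7.90 / 12.7) * 100 = 62.20%


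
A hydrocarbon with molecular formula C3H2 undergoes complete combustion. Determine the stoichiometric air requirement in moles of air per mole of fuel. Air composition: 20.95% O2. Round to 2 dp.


Balanced combustion: C3H2 + 3.5 O2 -> 3 CO2 + 1 H2O
O2 needed = C + H/4 = 3 + 2/4 = 3.50 moles
Air moles = O2 / 0.2095 = 3.50 / 0.2095 = 16.71 moles air


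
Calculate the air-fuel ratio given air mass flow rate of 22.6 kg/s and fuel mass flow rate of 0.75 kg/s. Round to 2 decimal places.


AFR = m_air / m_fuel
AFR = 22.6 / 0.75 = 30.13


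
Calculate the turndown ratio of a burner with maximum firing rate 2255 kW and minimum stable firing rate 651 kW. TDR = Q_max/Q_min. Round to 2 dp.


TDR = Q_max / Q_min
TDR = 2255 / 651 = 3.46


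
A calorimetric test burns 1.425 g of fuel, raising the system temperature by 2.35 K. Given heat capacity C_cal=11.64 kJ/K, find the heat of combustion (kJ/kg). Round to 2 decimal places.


Hc = C_cal * delta_T / m_fuel
Q_released = 11.64 * 2.35 = 27.3540 kJ
m_fuel = 1.425 g = 1.425/1000 kg = 0.001425 kg
Hc = 27.3540 / 0.001425 = 19195.79 kJ/kg


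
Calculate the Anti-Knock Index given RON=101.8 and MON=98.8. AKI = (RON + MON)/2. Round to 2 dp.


AKI = (RON + MON) / 2
AKI = (101.8 + 98.8) / 2
AKI = 200.6 / 2 = 100.30


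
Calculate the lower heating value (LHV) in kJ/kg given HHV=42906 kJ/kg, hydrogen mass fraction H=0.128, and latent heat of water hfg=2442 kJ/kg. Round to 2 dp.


LHV = HHV - hfg * 9 * H
Water correction = 2442 * 9 * 0.128 = 2813.184 kJ/kg
LHV = 42906 - 2813.184 = 40092.82 kJ/kg


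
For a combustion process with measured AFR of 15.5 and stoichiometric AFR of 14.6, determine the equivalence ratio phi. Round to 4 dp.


phi = AFR_stoich / AFR_actual
phi = 14.6 / 15.5 = 0.9419


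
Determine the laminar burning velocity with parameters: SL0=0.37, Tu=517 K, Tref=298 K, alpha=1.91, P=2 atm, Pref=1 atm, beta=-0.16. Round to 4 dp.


SL = SL0 * (Tu/Tref)^alpha * (P/Pref)^beta
T ratio = 517/298 = 1.73489933
(T ratio)^alpha = 1.73489933^1.91 = 2.864269
(P/Pref)^beta = 2^(-0.16) = 0.895025
SL = 0.37 * 2.864269 * 0.895025 = 0.9485 m/s


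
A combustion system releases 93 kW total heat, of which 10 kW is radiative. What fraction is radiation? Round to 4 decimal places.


f_rad = Q_rad / Q_total
f_rad = 10 / 93 = 0.1075


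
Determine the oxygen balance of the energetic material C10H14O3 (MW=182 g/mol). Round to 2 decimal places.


OB = -1600 * (2C + H/2 - O) / MW
Inner = 2*10 + 14/2 - 3 = 24.00
OB = -1600 * 24.00 / 182 = -210.99%


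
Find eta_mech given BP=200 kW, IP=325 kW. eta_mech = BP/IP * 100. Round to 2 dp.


eta_mech = (BP / IP) * 100
Ratio = 200 / 325 = 0.6154
eta_mech = 0.6154 * 100 = 61.54%


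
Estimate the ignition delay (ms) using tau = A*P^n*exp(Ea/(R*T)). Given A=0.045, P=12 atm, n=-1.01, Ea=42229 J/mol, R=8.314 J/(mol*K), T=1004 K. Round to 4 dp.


tau = A * P^n * exp(Ea/(R*T))
P^n = 12^(-1.01) = 0.08128809
Ea/(R*T) = 42229/(8.314*1004) = 5.059028
exp(Ea/(R*T)) = 157.437378
tau = 0.045 * 0.08128809 * 157.437378 = 0.5759 ms


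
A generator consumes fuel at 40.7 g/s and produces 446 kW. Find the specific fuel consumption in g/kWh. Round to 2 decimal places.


SFC = (mf / BP) * 3600
Rate = 40.7 / 446 = 0.091256 g/(s*kW)
SFC = 0.091256 * 3600 = 328.52 g/kWh


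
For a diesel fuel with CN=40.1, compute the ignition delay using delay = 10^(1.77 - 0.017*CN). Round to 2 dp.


delay = 10^(1.77 - 0.017*CN)
Exponent = 1.77 - 0.017*40.1 = 1.0883
delay = 10^1.0883 = 12.25 ms


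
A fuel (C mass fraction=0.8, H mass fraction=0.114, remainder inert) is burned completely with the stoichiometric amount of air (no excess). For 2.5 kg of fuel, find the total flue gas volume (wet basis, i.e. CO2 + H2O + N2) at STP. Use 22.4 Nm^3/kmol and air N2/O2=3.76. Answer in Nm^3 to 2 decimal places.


Per kg fuel: CO2 = (C/12 kmol)*22.4 = (0.8/12)*22.4 = 1.49333 Nm^3
Per kg fuel: H2O = (H/2 kmol)*22.4 = (0.114/2)*22.4 = 1.27680 Nm^3
O2 needed per kg fuel = C/12 + H/4 = 0.8/12 + 0.114/4 = 0.09516667 kmol
Per kg fuel: N2 = O2*3.76*22.4 = 0.09516667*3.76*22.4 = 8.01532 Nm^3
Total per kg = 1.49333 + 1.27680 + 8.01532 = 10.78545 Nm^3
Total = 10.78545 * 2.5 = 26.96 Nm^3


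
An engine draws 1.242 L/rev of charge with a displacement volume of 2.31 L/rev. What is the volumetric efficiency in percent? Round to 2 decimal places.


eta_v = (V_actual / V_disp) * 100
Ratio = 1.242 / 2.31 = 0.5377
eta_v = 0.5377 * 100 = 53.77%


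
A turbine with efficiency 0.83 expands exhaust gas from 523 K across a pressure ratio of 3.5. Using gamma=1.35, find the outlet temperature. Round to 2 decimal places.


T_out = T_in * (1 - eta * (1 - PR^(-(gamma-1)/gamma)))
Exponent = -(1.35-1)/1.35 = -0.25925926
PR^exp = 3.5^(-0.25925926) = 0.72267881
Factor = 1 - 0.83*(1 - 0.72267881) = 0.76982341
T_out = 523 * 0.76982341 = 402.62 K


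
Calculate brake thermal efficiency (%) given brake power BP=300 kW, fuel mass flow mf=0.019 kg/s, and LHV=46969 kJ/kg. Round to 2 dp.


eta_BTE = (BP / (mf * LHV)) * 100
Denominator = 0.019 * 46969 = 892.4110 kW
eta_BTE = (300 / 892.4110) * 100 = 33.62%


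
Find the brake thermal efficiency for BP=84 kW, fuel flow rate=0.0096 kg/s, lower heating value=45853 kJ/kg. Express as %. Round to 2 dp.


eta_BTE = (BP / (mf * LHV)) * 100
Denominator = 0.0096 * 45853 = 440.1888 kW
eta_BTE = (84 / 440.1888) * 100 = 19.08%


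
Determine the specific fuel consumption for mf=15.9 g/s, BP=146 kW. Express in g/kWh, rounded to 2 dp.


SFC = (mf / BP) * 3600
Rate = 15.9 / 146 = 0.108904 g/(s*kW)
SFC = 0.108904 * 3600 = 392.05 g/kWh


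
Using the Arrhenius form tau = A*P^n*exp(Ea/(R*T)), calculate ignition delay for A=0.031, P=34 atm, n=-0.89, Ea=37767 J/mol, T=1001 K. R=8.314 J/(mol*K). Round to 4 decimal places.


tau = A * P^n * exp(Ea/(R*T))
P^n = 34^(-0.89) = 0.04334947
Ea/(R*T) = 37767/(8.314*1001) = 4.538041
exp(Ea/(R*T)) = 93.507415
tau = 0.031 * 0.04334947 * 93.507415 = 0.1257 ms


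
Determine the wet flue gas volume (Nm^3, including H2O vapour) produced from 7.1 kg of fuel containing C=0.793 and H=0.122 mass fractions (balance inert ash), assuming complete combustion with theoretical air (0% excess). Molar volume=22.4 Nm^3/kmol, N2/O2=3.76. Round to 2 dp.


Per kg fuel: CO2 = (C/12 kmol)*22.4 = (0.793/12)*22.4 = 1.48027 Nm^3
Per kg fuel: H2O = (H/2 kmol)*22.4 = (0.122/2)*22.4 = 1.36640 Nm^3
O2 needed per kg fuel = C/12 + H/4 = 0.793/12 + 0.122/4 = 0.09658333 kmol
Per kg fuel: N2 = O2*3.76*22.4 = 0.09658333*3.76*22.4 = 8.13463 Nm^3
Total per kg = 1.48027 + 1.36640 + 8.13463 = 10.98130 Nm^3
Total = 10.98130 * 7.1 = 77.97 Nm^3


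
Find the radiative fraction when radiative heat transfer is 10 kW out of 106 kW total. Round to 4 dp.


f_rad = Q_rad / Q_total
f_rad = 10 / 106 = 0.0943


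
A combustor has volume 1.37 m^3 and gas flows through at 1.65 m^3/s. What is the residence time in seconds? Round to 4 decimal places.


tau = V / Q_flow
tau = 1.37 / 1.65 = 0.8303 s


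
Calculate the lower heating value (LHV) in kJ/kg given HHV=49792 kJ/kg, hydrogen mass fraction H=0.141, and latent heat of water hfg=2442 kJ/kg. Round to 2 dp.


LHV = HHV - hfg * 9 * H
Water correction = 2442 * 9 * 0.141 = 3098.898 kJ/kg
LHV = 49792 - 3098.898 = 46693.10 kJ/kg


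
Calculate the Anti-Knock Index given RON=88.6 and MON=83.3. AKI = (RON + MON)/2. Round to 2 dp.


AKI = (RON + MON) / 2
AKI = (88.6 + 83.3) / 2
AKI = 171.9 / 2 = 85.95


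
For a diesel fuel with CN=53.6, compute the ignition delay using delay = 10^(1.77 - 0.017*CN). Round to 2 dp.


delay = 10^(1.77 - 0.017*CN)
Exponent = 1.77 - 0.017*53.6 = 0.8588
delay = 10^0.8588 = 7.22 ms


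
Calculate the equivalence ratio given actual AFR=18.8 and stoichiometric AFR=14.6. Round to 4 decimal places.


phi = AFR_stoich / AFR_actual
phi = 14.6 / 18.8 = 0.7766


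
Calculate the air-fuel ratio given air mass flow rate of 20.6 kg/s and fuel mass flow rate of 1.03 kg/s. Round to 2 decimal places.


AFR = m_air / m_fuel
AFR = 20.6 / 1.03 = 20.00


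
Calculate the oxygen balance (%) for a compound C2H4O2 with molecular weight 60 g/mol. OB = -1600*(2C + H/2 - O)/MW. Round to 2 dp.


OB = -1600 * (2C + H/2 - O) / MW
Inner = 2*2 + 4/2 - 2 = 4.00
OB = -1600 * 4.00 / 60 = -106.67%


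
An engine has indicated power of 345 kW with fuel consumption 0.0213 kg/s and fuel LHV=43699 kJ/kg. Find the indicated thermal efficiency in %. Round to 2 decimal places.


eta_ith = (IP / (mf * LHV)) * 100
Denominator = 0.0213 * 43699 = 930.7887 kW
eta_ith = (345 / 930.7887) * 100 = 37.07%


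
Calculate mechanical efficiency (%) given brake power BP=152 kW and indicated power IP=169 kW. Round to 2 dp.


eta_mech = (BP / IP) * 100
Ratio = 152 / 169 = 0.8994
eta_mech = 0.8994 * 100 = 89.94%


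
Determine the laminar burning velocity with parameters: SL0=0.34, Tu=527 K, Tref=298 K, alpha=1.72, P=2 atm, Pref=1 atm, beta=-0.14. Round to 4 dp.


SL = SL0 * (Tu/Tref)^alpha * (P/Pref)^beta
T ratio = 527/298 = 1.76845638
(T ratio)^alpha = 1.76845638^1.72 = 2.666013
(P/Pref)^beta = 2^(-0.14) = 0.907519
SL = 0.34 * 2.666013 * 0.907519 = 0.8226 m/s


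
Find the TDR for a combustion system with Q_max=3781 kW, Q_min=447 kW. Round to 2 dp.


TDR = Q_max / Q_min
TDR = 3781 / 447 = 8.46


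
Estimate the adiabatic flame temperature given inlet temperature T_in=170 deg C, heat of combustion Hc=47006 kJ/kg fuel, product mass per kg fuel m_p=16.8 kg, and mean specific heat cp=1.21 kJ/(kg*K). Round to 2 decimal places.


T_ad = T_in + Hc / (m_p * cp)
Denominator = 16.8 * 1.21 = 20.3280
Temperature rise = 47006 / 20.3280 = 2312.38 K
T_ad = 170 + 2312.38 = 2482.38 deg C


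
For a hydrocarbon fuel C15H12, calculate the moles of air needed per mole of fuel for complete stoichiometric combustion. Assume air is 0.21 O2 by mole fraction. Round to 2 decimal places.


Balanced combustion: C15H12 + 18 O2 -> 15 CO2 + 6 H2O
O2 needed = C + H/4 = 15 + 12/4 = 18.00 moles
Air moles = O2 / 0.21 = 18.00 / 0.21 = 85.71 moles air


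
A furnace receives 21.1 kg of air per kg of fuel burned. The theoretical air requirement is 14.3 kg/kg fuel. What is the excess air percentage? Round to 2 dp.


Excess air = actual - stoichiometric = 21.1 - 14.3 = 6.80 kg/kg fuel
Excess air % = (excess / stoich) * 100 = (6.80 / 14.3) * 100 = 47.55%


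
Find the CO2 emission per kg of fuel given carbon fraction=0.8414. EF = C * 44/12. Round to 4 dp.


EF = C_frac * (M_CO2 / M_C)
EF = 0.8414 * (44/12)
EF = 0.8414 * 3.666667 = 3.0851 kg_CO2/kg_fuel


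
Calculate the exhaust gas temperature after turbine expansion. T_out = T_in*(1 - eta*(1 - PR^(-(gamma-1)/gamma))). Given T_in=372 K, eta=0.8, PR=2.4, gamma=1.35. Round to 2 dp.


T_out = T_in * (1 - eta * (1 - PR^(-(gamma-1)/gamma)))
Exponent = -(1.35-1)/1.35 = -0.25925926
PR^exp = 2.4^(-0.25925926) = 0.79694200
Factor = 1 - 0.8*(1 - 0.79694200) = 0.83755360
T_out = 372 * 0.83755360 = 311.57 K


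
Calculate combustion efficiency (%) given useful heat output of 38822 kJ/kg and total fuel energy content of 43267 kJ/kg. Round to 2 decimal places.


Efficiency = (Q_useful / Q_fuel) * 100
Efficiency = (38822 / 43267) * 100
Efficiency = 0.8973 * 100 = 89.73%


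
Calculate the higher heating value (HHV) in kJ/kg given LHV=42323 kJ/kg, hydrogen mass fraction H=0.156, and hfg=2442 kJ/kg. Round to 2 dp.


HHV = LHV + hfg * 9 * H
Water addition = 2442 * 9 * 0.156 = 3428.568 kJ/kg
HHV = 42323 + 3428.568 = 45751.57 kJ/kg


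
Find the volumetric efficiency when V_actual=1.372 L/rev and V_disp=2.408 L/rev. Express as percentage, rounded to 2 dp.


eta_v = (V_actual / V_disp) * 100
Ratio = 1.372 / 2.408 = 0.5698
eta_v = 0.5698 * 100 = 56.98%


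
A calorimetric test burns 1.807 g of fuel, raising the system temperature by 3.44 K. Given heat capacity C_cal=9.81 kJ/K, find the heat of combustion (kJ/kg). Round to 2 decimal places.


Hc = C_cal * delta_T / m_fuel
Q_released = 9.81 * 3.44 = 33.7464 kJ
m_fuel = 1.807 g = 1.807/1000 kg = 0.001807 kg
Hc = 33.7464 / 0.001807 = 18675.37 kJ/kg


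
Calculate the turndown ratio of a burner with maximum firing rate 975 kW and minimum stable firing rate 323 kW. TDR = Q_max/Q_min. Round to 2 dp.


TDR = Q_max / Q_min
TDR = 975 / 323 = 3.02


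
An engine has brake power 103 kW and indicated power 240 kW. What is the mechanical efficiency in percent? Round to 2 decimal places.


eta_mech = (BP / IP) * 100
Ratio = 103 / 240 = 0.4292
eta_mech = 0.4292 * 100 = 42.92%


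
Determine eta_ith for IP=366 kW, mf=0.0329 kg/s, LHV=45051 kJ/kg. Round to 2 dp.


eta_ith = (IP / (mf * LHV)) * 100
Denominator = 0.0329 * 45051 = 1482.1779 kW
eta_ith = (366 / 1482.1779) * 100 = 24.69%


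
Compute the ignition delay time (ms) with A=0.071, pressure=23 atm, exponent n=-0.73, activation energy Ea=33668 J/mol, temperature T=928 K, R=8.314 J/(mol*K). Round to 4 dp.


tau = A * P^n * exp(Ea/(R*T))
P^n = 23^(-0.73) = 0.10137682
Ea/(R*T) = 33668/(8.314*928) = 4.363745
exp(Ea/(R*T)) = 78.550724
tau = 0.071 * 0.10137682 * 78.550724 = 0.5654 ms


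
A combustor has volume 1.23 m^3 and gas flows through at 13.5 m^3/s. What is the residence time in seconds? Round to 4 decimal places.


tau = V / Q_flow
tau = 1.23 / 13.5 = 0.0911 s


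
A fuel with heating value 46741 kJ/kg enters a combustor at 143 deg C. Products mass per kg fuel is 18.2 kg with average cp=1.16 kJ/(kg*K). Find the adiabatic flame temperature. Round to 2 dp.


T_ad = T_in + Hc / (m_p * cp)
Denominator = 18.2 * 1.16 = 21.1120
Temperature rise = 46741 / 21.1120 = 2213.95 K
T_ad = 143 + 2213.95 = 2356.95 deg C


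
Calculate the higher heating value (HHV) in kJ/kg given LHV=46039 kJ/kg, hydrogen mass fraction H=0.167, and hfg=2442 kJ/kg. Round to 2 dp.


HHV = LHV + hfg * 9 * H
Water addition = 2442 * 9 * 0.167 = 3670.326 kJ/kg
HHV = 46039 + 3670.326 = 49709.33 kJ/kg


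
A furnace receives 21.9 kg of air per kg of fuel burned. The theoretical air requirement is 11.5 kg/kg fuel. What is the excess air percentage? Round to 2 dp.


Excess air = actual - stoichiometric = 21.9 - 11.5 = 10.40 kg/kg fuel
Excess air % = (excess / stoich) * 100 = (10.40 / 11.5) * 100 = 90.43%


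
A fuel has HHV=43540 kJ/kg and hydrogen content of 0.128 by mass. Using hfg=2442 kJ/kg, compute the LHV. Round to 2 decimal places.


LHV = HHV - hfg * 9 * H
Water correction = 2442 * 9 * 0.128 = 2813.184 kJ/kg
LHV = 43540 - 2813.184 = 40726.82 kJ/kg


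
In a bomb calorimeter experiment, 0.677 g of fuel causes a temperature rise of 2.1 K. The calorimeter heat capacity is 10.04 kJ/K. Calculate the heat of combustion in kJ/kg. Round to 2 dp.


Hc = C_cal * delta_T / m_fuel
Q_released = 10.04 * 2.1 = 21.0840 kJ
m_fuel = 0.677 g = 0.677/1000 kg = 0.000677 kg
Hc = 21.0840 / 0.000677 = 31143.28 kJ/kg


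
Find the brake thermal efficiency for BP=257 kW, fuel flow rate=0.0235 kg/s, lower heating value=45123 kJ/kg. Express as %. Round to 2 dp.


eta_BTE = (BP / (mf * LHV)) * 100
Denominator = 0.0235 * 45123 = 1060.3905 kW
eta_BTE = (257 / 1060.3905) * 100 = 24.24%


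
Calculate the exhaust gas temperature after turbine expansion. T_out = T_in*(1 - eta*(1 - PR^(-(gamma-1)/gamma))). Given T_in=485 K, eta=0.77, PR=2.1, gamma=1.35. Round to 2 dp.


T_out = T_in * (1 - eta * (1 - PR^(-(gamma-1)/gamma)))
Exponent = -(1.35-1)/1.35 = -0.25925926
PR^exp = 2.1^(-0.25925926) = 0.82501466
Factor = 1 - 0.77*(1 - 0.82501466) = 0.86526129
T_out = 485 * 0.86526129 = 419.65 K


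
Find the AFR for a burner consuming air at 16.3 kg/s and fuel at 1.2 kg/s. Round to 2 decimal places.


AFR = m_air / m_fuel
AFR = 16.3 / 1.2 = 13.58


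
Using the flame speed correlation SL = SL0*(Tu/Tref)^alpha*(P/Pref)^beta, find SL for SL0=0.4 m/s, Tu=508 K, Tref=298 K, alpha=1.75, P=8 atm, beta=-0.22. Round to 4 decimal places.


SL = SL0 * (Tu/Tref)^alpha * (P/Pref)^beta
T ratio = 508/298 = 1.70469799
(T ratio)^alpha = 1.70469799^1.75 = 2.543215
(P/Pref)^beta = 8^(-0.22) = 0.632878
SL = 0.4 * 2.543215 * 0.632878 = 0.6438 m/s


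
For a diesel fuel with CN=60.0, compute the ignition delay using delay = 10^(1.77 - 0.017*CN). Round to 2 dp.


delay = 10^(1.77 - 0.017*CN)
Exponent = 1.77 - 0.017*60.0 = 0.7500
delay = 10^0.7500 = 5.62 ms


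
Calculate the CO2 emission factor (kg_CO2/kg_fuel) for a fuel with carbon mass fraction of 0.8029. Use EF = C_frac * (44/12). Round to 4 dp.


EF = C_frac * (M_CO2 / M_C)
EF = 0.8029 * (44/12)
EF = 0.8029 * 3.666667 = 2.9440 kg_CO2/kg_fuel


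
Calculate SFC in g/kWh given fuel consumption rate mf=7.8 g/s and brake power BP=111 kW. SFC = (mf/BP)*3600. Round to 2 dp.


SFC = (mf / BP) * 3600
Rate = 7.8 / 111 = 0.070270 g/(s*kW)
SFC = 0.070270 * 3600 = 252.97 g/kWh


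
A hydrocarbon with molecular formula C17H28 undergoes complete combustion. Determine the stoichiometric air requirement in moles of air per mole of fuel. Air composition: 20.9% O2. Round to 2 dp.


Balanced combustion: C17H28 + 24 O2 -> 17 CO2 + 14 H2O
O2 needed = C + H/4 = 17 + 28/4 = 24.00 moles
Air moles = O2 / 0.209 = 24.00 / 0.209 = 114.83 moles air


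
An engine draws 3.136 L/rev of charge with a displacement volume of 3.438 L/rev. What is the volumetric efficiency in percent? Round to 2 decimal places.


eta_v = (V_actual / V_disp) * 100
Ratio = 3.136 / 3.438 = 0.9122
eta_v = 0.9122 * 100 = 91.22%


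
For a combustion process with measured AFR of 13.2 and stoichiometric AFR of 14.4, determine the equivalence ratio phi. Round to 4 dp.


phi = AFR_stoich / AFR_actual
phi = 14.4 / 13.2 = 1.0909


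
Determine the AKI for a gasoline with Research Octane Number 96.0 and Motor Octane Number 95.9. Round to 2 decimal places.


AKI = (RON + MON) / 2
AKI = (96.0 + 95.9) / 2
AKI = 191.9 / 2 = 95.95


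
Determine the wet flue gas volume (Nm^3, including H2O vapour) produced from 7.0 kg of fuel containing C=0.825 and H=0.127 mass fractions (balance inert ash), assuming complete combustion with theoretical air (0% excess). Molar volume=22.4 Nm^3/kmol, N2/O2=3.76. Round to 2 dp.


Per kg fuel: CO2 = (C/12 kmol)*22.4 = (0.825/12)*22.4 = 1.54000 Nm^3
Per kg fuel: H2O = (H/2 kmol)*22.4 = (0.127/2)*22.4 = 1.42240 Nm^3
O2 needed per kg fuel = C/12 + H/4 = 0.825/12 + 0.127/4 = 0.10050000 kmol
Per kg fuel: N2 = O2*3.76*22.4 = 0.10050000*3.76*22.4 = 8.46451 Nm^3
Total per kg = 1.54000 + 1.42240 + 8.46451 = 11.42691 Nm^3
Total = 11.42691 * 7.0 = 79.99 Nm^3
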